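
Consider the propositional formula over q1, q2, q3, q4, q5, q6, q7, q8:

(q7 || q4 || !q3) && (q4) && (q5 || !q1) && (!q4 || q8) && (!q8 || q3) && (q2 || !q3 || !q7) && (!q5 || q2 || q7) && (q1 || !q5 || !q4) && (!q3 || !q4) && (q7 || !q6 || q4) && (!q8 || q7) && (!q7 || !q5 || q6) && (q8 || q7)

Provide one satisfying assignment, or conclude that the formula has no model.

(q4) alone gives q4 = true.
(q8) alone gives q8 = true.
(q3) alone gives q3 = true.
Now (!q3) is unsatisfied and unit — conflict.

UNSATISFIABLE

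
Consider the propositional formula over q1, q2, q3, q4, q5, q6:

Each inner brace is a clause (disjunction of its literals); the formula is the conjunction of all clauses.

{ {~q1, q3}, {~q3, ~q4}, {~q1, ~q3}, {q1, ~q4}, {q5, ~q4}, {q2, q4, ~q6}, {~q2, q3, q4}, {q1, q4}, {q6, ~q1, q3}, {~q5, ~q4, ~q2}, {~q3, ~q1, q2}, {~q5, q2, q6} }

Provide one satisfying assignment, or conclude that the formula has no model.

Branch on q1: set q1 = 0.
(~q4) alone gives q4 = 0.
That conflicts with the unit clause (q4).
Undo q1 and try q1 = 1.
(q3) alone gives q3 = 1.
That conflicts with the unit clause (~q3).
Neither q1 = 1 nor q1 = 0 works.

UNSATISFIABLE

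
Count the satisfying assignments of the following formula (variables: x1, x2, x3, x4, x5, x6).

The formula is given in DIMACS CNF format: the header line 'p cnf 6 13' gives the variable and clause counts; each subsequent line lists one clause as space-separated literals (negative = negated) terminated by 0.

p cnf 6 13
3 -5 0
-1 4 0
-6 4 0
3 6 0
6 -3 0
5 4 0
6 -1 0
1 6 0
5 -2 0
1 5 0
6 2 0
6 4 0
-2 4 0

6

There are 2^6 = 64 truth assignments over (x1, x2, x3, x4, x5, x6).
Split on x2. With x2 = True, the clauses containing x2 are satisfied and ¬x2 drops from the rest; 2 of the 2^5 = 32 assignments to the other variables satisfy what remains.
With x2 = False, by the same count on the reduced clause set, 4 assignments work.
(One model: x1=F, x2=F, x3=T, x4=T, x5=T, x6=T.)
Total: 2 + 4 = 6.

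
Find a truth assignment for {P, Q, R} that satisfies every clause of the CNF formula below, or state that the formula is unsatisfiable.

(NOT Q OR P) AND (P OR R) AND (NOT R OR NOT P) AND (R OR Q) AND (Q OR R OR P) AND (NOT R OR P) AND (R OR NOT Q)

UNSATISFIABLE

Suppose Q = false.
From the singleton clause (R), R = true.
From the singleton clause (NOT P), P = false.
But (P) is also a unit clause — contradiction.
So Q must be the other value — set Q = true.
From the singleton clause (P), P = true.
From the singleton clause (NOT R), R = false.
But (R) is also a unit clause — contradiction.
Neither Q = true nor Q = false works.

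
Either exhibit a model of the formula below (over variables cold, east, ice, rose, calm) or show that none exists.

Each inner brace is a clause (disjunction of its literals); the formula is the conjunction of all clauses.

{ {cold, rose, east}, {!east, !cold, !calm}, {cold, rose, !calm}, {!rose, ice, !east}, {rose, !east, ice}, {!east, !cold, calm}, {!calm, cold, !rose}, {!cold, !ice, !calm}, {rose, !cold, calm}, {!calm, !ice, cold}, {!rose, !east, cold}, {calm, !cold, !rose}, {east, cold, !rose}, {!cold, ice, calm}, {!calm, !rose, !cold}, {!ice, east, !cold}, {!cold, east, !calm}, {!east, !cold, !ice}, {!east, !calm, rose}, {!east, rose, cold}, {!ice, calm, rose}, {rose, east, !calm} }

UNSATISFIABLE

Try cold = true.
Try east = false.
From the singleton clause (!ice), ice = false.
From the singleton clause (calm), calm = true.
But (!calm) is also a unit clause — contradiction.
Backtrack on east: now try east = true.
From the singleton clause (!calm), calm = false.
But (calm) is also a unit clause — contradiction.
Neither east = true nor east = false works.
Backtrack on cold: now try cold = false.
Try rose = true.
From the singleton clause (!calm), calm = false.
From the singleton clause (!east), east = false.
But (east) is also a unit clause — contradiction.
Backtrack on rose: now try rose = false.
From the singleton clause (east), east = true.
But (!east) is also a unit clause — contradiction.
Neither rose = true nor rose = false works.
Neither cold = true nor cold = false works.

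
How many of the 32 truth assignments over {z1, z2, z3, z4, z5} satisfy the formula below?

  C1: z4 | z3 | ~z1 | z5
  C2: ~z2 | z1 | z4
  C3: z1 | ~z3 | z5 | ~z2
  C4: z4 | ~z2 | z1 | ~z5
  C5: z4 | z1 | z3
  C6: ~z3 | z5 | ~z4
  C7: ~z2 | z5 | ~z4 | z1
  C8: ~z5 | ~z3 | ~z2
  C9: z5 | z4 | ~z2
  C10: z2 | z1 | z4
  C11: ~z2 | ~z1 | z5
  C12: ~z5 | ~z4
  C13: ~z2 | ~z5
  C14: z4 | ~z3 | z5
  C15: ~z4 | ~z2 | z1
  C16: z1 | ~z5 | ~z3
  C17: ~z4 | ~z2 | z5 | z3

4

There are 2^5 = 32 truth assignments over (z1, z2, z3, z4, z5).
Split on z2. With z2 = 1, the clauses containing z2 are satisfied and ~z2 drops from the rest; 0 of the 2^4 = 16 assignments to the other variables satisfy what remains.
With z2 = 0, by the same count on the reduced clause set, 4 assignments work.
Total: 0 + 4 = 4.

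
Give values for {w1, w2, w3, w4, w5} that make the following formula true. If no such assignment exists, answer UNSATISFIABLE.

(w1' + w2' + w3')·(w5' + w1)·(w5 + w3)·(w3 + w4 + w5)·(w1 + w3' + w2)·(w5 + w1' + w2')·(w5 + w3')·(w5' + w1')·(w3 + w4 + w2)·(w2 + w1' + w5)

UNSATISFIABLE

Branch on w5: set w5 = 0.
(w3) alone gives w3 = 1.
But (w3') is also a unit clause — contradiction.
Undo w5 and try w5 = 1.
(w1) alone gives w1 = 1.
But (w1') is also a unit clause — contradiction.
Either choice for w5 ends in contradiction.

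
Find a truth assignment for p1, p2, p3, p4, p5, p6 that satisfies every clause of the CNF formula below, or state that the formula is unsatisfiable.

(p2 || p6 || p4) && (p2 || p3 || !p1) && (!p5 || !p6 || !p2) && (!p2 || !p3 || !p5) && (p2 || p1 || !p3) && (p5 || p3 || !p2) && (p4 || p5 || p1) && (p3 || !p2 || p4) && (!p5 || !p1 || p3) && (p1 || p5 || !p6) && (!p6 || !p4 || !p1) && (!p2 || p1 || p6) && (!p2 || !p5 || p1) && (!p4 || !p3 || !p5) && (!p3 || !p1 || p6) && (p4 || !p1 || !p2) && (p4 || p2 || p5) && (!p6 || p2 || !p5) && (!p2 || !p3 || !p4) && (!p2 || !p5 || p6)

p1: false, p2: false, p3: false, p4: true, p5: false, p6: false

Try p2 = false.
Try p6 = false.
The clause (p4) is unit, so p4 = true.
Try p3 = false.
The clause (!p1) is unit, so p1 = false.
Every clause is now satisfied; p5 is unconstrained.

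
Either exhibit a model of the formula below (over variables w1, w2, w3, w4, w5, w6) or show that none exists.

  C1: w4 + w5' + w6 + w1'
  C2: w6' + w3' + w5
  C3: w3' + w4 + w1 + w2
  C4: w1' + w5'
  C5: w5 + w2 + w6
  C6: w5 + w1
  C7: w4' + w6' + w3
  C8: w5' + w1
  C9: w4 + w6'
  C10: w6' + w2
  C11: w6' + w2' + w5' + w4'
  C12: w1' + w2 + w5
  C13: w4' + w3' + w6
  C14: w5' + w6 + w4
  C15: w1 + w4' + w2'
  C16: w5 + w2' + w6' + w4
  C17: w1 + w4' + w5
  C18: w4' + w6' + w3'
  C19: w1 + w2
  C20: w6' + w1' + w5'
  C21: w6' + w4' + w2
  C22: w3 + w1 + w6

Case w1 = 1:
(w5') alone gives w5 = 0.
(w2) alone gives w2 = 1.
Case w6 = 0:
Case w4 = 1:
(w3') alone gives w3 = 0.
Every clause now holds.

w1: 1,  w2: 1,  w3: 0,  w4: 1,  w5: 0,  w6: 0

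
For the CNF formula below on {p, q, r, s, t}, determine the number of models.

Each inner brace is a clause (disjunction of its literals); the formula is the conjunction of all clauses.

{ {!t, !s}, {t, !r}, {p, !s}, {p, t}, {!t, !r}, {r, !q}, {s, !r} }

There are 2^5 = 32 truth assignments over (p, q, r, s, t).
Split on q. With q = true, the clauses containing q are satisfied and !q drops from the rest; 0 of the 2^4 = 16 assignments to the other variables satisfy what remains.
With q = false, by the same count on the reduced clause set, 4 assignments work.
Total: 0 + 4 = 4.

4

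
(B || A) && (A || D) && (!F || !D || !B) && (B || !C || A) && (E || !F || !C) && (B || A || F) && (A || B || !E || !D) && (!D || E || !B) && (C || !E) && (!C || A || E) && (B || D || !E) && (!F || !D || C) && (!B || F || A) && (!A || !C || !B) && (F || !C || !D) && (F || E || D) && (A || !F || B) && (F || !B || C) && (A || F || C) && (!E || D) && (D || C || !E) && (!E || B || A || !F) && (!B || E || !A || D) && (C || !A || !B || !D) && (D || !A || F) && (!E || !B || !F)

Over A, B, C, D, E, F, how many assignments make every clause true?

3

There are 2^6 = 64 truth assignments over (A, B, C, D, E, F).
Split on D. With D = true, the clauses containing D are satisfied and !D drops from the rest; 2 of the 2^5 = 32 assignments to the other variables satisfy what remains.
With D = false, by the same count on the reduced clause set, 1 assignment works.
(One model: A=T, B=F, C=F, D=F, E=F, F=T.)
Total: 2 + 1 = 3.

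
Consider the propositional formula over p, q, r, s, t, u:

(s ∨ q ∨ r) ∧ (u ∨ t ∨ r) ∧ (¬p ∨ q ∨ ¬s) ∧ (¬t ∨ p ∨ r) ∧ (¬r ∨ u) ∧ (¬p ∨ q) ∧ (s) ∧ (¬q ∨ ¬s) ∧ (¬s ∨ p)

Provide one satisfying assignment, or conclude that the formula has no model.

UNSATISFIABLE

The clause (s) is unit, so s = True.
The clause (¬q) is unit, so q = False.
The clause (¬p) is unit, so p = False.
But (p) is also a unit clause — contradiction.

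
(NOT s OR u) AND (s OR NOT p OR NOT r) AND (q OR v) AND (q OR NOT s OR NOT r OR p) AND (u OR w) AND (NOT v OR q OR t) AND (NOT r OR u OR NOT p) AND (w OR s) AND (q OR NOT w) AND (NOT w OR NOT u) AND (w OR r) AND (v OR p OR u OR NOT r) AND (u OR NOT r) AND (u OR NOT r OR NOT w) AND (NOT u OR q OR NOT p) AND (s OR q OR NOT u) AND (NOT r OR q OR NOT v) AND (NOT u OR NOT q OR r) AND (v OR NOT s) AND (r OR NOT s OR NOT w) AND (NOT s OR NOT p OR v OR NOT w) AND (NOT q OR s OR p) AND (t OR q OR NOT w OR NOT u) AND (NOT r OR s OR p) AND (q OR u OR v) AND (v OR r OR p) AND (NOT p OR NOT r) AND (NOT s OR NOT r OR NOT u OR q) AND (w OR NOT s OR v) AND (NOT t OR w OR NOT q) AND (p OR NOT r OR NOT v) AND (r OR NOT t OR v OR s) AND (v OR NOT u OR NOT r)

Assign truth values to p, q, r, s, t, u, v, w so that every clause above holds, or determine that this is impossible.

p=true, q=true, r=false, s=false, t=true, u=false, v=true, w=true

Suppose s = false.
The clause (w) is unit, so w = true.
The clause (q) is unit, so q = true.
The clause (NOT u) is unit, so u = false.
The clause (NOT r) is unit, so r = false.
The clause (p) is unit, so p = true.
Suppose t = true.
The clause (v) is unit, so v = true.
This assignment satisfies each clause.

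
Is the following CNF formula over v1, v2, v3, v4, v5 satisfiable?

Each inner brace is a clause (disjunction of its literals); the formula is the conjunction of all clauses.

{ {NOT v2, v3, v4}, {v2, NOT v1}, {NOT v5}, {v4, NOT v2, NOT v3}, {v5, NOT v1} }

From the singleton clause (NOT v5), v5 = false.
From the singleton clause (NOT v1), v1 = false.
Case v2 = false:
No clause remains; v3, v4 are free.
A satisfying assignment: v1 ↦ false,  v2 ↦ false,  v3 ↦ false,  v4 ↦ true,  v5 ↦ false.

Yes, satisfiable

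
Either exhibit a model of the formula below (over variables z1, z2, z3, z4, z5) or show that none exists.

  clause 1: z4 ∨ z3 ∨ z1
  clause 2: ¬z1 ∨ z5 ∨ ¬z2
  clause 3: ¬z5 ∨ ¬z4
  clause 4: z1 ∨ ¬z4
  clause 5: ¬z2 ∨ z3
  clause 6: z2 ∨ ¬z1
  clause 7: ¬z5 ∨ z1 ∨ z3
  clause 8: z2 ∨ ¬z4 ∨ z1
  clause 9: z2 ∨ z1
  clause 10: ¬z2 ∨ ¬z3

UNSATISFIABLE

Suppose z5 = False.
Suppose z1 = False.
The clause (¬z4) is unit, so z4 = False.
The clause (z3) is unit, so z3 = True.
The clause (z2) is unit, so z2 = True.
That conflicts with the unit clause (¬z2).
That branch fails; take z1 = True instead.
The clause (¬z2) is unit, so z2 = False.
That conflicts with the unit clause (z2).
Neither z1 = True nor z1 = False works.
That branch fails; take z5 = True instead.
The clause (¬z4) is unit, so z4 = False.
Suppose z3 = True.
The clause (¬z2) is unit, so z2 = False.
The clause (¬z1) is unit, so z1 = False.
That conflicts with the unit clause (z1).
That branch fails; take z3 = False instead.
The clause (z1) is unit, so z1 = True.
The clause (¬z2) is unit, so z2 = False.
That conflicts with the unit clause (z2).
Neither z3 = True nor z3 = False works.
Neither z5 = True nor z5 = False works.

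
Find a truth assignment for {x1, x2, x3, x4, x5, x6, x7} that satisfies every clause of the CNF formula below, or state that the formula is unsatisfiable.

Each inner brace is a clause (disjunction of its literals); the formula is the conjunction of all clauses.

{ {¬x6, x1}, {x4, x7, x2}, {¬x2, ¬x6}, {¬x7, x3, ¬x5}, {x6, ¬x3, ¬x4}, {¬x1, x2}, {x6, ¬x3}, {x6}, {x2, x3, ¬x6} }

UNSATISFIABLE

(x6) alone gives x6 = True.
(x1) alone gives x1 = True.
(¬x2) alone gives x2 = False.
But (x2) is also a unit clause — contradiction.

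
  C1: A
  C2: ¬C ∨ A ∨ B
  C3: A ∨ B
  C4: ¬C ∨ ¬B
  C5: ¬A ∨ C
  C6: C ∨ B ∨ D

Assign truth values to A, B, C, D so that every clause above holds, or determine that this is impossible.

A: True,  B: False,  C: True,  D: True

(A) alone gives A = True.
(C) alone gives C = True.
(¬B) alone gives B = False.
No clause remains; D is free.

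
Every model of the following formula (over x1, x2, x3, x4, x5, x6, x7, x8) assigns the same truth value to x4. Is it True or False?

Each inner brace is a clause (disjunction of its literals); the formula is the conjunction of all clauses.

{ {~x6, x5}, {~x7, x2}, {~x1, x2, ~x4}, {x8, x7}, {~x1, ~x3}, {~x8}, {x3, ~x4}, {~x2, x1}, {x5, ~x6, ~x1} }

False

Suppose x4 = 1.
The clause (~x8) is unit, so x8 = 0.
The clause (x7) is unit, so x7 = 1.
The clause (x2) is unit, so x2 = 1.
The clause (x3) is unit, so x3 = 1.
The clause (~x1) is unit, so x1 = 0.
Now (x1) is unsatisfied and unit — conflict.
So every satisfying assignment has x4 = False.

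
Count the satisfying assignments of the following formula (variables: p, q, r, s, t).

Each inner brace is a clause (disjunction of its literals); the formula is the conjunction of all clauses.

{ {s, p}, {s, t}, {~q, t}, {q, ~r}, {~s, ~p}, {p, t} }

6

There are 2^5 = 32 truth assignments over (p, q, r, s, t).
Split on p. With p = 1, the clauses containing p are satisfied and ~p drops from the rest; 3 of the 2^4 = 16 assignments to the other variables satisfy what remains.
With p = 0, by the same count on the reduced clause set, 3 assignments work.
(One model: p=F, q=F, r=F, s=T, t=T.)
Total: 3 + 3 = 6.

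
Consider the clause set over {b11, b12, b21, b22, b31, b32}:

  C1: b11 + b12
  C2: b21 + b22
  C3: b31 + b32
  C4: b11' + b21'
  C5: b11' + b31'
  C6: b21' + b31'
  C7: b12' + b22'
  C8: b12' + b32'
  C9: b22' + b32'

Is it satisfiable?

Branch on b11: set b11 = 1.
The clause (b21') is unit, so b21 = 0.
The clause (b22) is unit, so b22 = 1.
The clause (b31') is unit, so b31 = 0.
The clause (b32) is unit, so b32 = 1.
Now (b32') is unsatisfied and unit — conflict.
Backtrack on b11: now try b11 = 0.
The clause (b12) is unit, so b12 = 1.
The clause (b22') is unit, so b22 = 0.
The clause (b21) is unit, so b21 = 1.
The clause (b31') is unit, so b31 = 0.
The clause (b32) is unit, so b32 = 1.
Now (b32') is unsatisfied and unit — conflict.
Neither b11 = 1 nor b11 = 0 works.
No assignment satisfies every clause.

No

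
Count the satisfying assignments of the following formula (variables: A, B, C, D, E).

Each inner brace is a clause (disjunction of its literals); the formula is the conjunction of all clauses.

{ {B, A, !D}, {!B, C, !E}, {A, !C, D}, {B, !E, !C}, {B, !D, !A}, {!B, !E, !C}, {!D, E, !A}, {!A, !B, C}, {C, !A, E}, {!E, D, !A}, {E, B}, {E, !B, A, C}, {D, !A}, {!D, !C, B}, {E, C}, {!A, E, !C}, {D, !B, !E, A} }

There are 2^5 = 32 truth assignments over (A, B, C, D, E).
Split on D. With D = true, the clauses containing D are satisfied and !D drops from the rest; 1 of the 2^4 = 16 assignments to the other variables satisfy what remains.
With D = false, by the same count on the reduced clause set, 1 assignment works.
(One model: A=F, B=F, C=F, D=F, E=T.)
Total: 1 + 1 = 2.

2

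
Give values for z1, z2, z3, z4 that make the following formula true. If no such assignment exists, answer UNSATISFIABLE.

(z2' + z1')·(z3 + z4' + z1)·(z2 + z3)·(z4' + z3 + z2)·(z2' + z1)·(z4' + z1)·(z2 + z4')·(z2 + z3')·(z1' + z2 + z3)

Case z2 = 0:
Unit clause (z3) forces z3 = 1.
That conflicts with the unit clause (z3').
So z2 must be the other value — set z2 = 1.
Unit clause (z1') forces z1 = 0.
That conflicts with the unit clause (z1).
Either choice for z2 ends in contradiction.

UNSATISFIABLE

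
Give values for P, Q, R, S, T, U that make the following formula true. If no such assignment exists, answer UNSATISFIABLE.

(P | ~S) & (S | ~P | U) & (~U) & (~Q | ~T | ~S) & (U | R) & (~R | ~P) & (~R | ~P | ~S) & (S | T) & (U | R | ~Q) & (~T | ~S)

P: 0,  Q: 0,  R: 1,  S: 0,  T: 1,  U: 0

From the singleton clause (~U), U = 0.
From the singleton clause (R), R = 1.
From the singleton clause (~P), P = 0.
From the singleton clause (~S), S = 0.
From the singleton clause (T), T = 1.
No clause remains; Q is free.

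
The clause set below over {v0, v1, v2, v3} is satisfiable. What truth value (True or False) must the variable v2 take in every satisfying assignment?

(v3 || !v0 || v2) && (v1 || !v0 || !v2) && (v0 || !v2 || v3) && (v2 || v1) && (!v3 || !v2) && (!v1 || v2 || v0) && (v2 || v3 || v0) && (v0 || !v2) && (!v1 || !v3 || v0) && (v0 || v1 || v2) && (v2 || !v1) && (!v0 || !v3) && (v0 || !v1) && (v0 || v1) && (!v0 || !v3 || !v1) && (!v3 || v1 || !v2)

True

Suppose v2 = false.
From the singleton clause (v1), v1 = true.
That conflicts with the unit clause (!v1).
So every satisfying assignment has v2 = True.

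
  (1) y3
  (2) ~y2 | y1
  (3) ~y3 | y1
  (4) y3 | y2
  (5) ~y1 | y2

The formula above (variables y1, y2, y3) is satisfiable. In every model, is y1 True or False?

True

Suppose y1 = 0.
From the singleton clause (y3), y3 = 1.
Now (~y3) is unsatisfied and unit — conflict.
So every satisfying assignment has y1 = True.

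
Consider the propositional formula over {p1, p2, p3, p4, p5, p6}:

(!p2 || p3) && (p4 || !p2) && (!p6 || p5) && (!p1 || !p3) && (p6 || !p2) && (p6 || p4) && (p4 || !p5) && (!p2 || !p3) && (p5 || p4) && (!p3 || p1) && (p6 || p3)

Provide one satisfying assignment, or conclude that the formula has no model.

Case p2 = false:
Case p6 = true:
The clause (p5) is unit, so p5 = true.
The clause (p4) is unit, so p4 = true.
Case p1 = true:
The clause (!p3) is unit, so p3 = false.
Every clause now holds.

p1=true; p2=false; p3=false; p4=true; p5=true; p6=true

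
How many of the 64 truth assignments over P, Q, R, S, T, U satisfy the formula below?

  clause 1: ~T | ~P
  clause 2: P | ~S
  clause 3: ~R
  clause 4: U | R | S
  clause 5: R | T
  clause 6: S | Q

There are 2^6 = 64 truth assignments over (P, Q, R, S, T, U).
Split on T. With T = 1, the clauses containing T are satisfied and ~T drops from the rest; 1 of the 2^5 = 32 assignments to the other variables satisfy what remains.
With T = 0, by the same count on the reduced clause set, 0 assignments work.
Total: 1 + 0 = 1.

1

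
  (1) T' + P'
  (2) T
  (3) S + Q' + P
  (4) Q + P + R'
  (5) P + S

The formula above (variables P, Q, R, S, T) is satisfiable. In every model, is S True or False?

True

Suppose S = 0.
Unit clause (T) forces T = 1.
Unit clause (P') forces P = 0.
But (P) is also a unit clause — contradiction.
So every satisfying assignment has S = True.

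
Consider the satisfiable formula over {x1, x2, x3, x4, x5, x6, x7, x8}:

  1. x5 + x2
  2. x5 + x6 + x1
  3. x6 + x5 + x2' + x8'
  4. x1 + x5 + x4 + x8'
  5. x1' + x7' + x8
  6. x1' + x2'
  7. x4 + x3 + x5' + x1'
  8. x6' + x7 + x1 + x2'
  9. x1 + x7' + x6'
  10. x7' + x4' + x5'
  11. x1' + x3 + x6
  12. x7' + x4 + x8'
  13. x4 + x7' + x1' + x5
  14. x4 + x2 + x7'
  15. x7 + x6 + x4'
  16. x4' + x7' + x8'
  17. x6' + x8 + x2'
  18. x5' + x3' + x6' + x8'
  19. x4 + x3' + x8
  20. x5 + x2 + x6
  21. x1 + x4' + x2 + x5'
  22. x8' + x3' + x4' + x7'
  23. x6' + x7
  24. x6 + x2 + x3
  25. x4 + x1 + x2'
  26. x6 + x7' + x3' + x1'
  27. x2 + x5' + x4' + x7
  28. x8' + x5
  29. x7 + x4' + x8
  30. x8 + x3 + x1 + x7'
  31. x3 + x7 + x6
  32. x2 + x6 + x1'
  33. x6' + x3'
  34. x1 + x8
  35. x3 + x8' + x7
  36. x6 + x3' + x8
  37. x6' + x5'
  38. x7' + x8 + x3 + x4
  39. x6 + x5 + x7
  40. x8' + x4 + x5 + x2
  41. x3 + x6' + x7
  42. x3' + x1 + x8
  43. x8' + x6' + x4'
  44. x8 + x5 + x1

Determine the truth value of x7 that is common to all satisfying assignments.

Suppose x7 = 1.
Case x5 = 1:
From the singleton clause (x4'), x4 = 0.
From the singleton clause (x8'), x8 = 0.
From the singleton clause (x1'), x1 = 0.
Now (x1) is unsatisfied and unit — conflict.
Backtrack on x5: now try x5 = 0.
From the singleton clause (x2), x2 = 1.
From the singleton clause (x1'), x1 = 0.
From the singleton clause (x6), x6 = 1.
Now (x6') is unsatisfied and unit — conflict.
Either choice for x5 ends in contradiction.
So every satisfying assignment has x7 = False.

False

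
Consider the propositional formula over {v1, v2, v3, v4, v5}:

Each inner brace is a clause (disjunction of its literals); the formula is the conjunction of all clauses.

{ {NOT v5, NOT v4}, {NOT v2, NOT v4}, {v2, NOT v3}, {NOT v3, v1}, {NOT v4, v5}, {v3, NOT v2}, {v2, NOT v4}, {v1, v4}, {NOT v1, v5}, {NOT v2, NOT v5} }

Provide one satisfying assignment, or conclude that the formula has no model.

v1: true,  v2: false,  v3: false,  v4: false,  v5: true

Try v5 = true.
From the singleton clause (NOT v4), v4 = false.
From the singleton clause (v1), v1 = true.
From the singleton clause (NOT v2), v2 = false.
From the singleton clause (NOT v3), v3 = false.
All clauses are satisfied.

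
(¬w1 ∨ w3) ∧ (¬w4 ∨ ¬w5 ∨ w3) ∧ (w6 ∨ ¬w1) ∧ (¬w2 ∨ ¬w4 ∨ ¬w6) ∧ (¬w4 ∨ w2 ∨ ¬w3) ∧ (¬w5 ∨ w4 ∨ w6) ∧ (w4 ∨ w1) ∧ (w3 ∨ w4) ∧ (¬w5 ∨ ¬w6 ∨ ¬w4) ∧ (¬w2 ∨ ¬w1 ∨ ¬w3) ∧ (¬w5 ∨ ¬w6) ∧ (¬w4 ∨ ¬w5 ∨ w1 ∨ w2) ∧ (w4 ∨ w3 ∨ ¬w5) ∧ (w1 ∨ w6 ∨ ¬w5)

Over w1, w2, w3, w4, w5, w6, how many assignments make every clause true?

There are 2^6 = 64 truth assignments over (w1, w2, w3, w4, w5, w6).
Split on w3. With w3 = True, the clauses containing w3 are satisfied and ¬w3 drops from the rest; 2 of the 2^5 = 32 assignments to the other variables satisfy what remains.
With w3 = False, by the same count on the reduced clause set, 3 assignments work.
Total: 2 + 3 = 5.

5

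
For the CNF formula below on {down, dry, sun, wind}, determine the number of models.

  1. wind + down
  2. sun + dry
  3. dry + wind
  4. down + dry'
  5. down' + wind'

3

There are 2^4 = 16 truth assignments over (down, dry, sun, wind).
Check each against the 5 clauses (columns in the order down, dry, sun, wind):
  F F F F  ✗ fails (wind + down)
  F F F T  ✗ fails (sun + dry)
  F F T F  ✗ fails (wind + down)
  F F T T  ✓ satisfies all
  F T F F  ✗ fails (wind + down)
  F T F T  ✗ fails (down + dry')
  F T T F  ✗ fails (wind + down)
  F T T T  ✗ fails (down + dry')
  T F F F  ✗ fails (sun + dry)
  T F F T  ✗ fails (sun + dry)
  T F T F  ✗ fails (dry + wind)
  T F T T  ✗ fails (down' + wind')
  T T F F  ✓ satisfies all
  T T F T  ✗ fails (down' + wind')
  T T T F  ✓ satisfies all
  T T T T  ✗ fails (down' + wind')
3 of the 16 rows are models.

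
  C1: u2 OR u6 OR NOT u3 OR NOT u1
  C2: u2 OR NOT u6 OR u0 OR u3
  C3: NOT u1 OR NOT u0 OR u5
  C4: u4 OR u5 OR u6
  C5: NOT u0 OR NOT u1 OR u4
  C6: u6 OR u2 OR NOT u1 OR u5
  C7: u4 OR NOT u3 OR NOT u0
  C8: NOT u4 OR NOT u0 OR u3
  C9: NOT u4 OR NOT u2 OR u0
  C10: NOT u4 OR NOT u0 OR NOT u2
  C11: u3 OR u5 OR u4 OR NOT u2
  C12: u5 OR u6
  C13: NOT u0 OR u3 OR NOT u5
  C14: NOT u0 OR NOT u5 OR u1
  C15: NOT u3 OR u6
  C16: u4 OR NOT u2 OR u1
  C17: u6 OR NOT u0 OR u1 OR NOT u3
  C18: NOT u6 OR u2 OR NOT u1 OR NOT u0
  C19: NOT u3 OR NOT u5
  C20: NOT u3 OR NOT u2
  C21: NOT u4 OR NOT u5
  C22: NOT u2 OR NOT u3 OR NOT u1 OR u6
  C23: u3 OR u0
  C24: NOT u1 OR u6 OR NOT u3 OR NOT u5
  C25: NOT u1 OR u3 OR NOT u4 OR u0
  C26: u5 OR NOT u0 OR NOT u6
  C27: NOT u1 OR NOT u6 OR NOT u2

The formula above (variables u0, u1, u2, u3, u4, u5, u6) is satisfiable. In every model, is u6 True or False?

Suppose u6 = false.
Unit clause (u5) forces u5 = true.
Unit clause (NOT u3) forces u3 = false.
Unit clause (NOT u0) forces u0 = false.
That conflicts with the unit clause (u0).
So every satisfying assignment has u6 = True.

True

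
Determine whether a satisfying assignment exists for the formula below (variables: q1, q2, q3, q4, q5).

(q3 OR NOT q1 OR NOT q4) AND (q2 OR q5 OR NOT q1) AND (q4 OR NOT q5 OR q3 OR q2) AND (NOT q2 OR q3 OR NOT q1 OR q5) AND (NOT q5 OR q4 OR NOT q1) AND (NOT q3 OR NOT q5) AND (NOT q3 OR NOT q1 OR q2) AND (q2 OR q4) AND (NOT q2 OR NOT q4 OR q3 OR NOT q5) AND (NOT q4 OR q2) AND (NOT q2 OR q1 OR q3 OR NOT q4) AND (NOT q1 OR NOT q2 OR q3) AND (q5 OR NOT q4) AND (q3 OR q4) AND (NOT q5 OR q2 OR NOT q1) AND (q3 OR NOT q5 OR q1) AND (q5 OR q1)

Try q3 = true.
From the singleton clause (NOT q5), q5 = false.
From the singleton clause (NOT q4), q4 = false.
From the singleton clause (q2), q2 = true.
From the singleton clause (q1), q1 = true.
This assignment satisfies each clause.
A satisfying assignment: q1: true, q2: true, q3: true, q4: false, q5: false.

Yes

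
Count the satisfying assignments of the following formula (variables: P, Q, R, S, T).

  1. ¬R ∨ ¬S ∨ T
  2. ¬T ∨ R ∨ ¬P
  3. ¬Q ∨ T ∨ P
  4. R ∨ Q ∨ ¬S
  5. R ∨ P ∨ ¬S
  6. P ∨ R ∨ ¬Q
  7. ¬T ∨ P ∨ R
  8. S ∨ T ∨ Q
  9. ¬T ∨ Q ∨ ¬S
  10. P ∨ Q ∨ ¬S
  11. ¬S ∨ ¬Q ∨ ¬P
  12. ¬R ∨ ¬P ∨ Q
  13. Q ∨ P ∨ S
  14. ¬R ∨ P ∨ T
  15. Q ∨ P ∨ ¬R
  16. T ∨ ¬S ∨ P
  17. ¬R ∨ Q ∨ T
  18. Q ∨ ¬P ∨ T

5

There are 2^5 = 32 truth assignments over (P, Q, R, S, T).
Split on T. With T = True, the clauses containing T are satisfied and ¬T drops from the rest; 3 of the 2^4 = 16 assignments to the other variables satisfy what remains.
With T = False, by the same count on the reduced clause set, 2 assignments work.
(One model: P=F, Q=T, R=T, S=F, T=T.)
Total: 3 + 2 = 5.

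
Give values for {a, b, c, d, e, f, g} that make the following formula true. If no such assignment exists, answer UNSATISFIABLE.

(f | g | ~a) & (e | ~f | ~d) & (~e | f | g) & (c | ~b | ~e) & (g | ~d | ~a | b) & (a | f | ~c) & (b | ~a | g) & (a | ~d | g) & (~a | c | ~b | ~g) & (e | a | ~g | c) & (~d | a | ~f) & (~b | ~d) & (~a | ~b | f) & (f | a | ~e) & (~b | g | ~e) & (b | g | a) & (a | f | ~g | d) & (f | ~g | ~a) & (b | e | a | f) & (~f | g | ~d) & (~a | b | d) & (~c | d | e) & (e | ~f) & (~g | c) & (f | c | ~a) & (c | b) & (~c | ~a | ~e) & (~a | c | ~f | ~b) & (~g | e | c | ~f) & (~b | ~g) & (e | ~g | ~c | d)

a=0, b=1, c=0, d=0, e=0, f=0, g=0

Try b = 1.
From the singleton clause (~d), d = 0.
From the singleton clause (~g), g = 0.
From the singleton clause (~e), e = 0.
From the singleton clause (~c), c = 0.
From the singleton clause (~f), f = 0.
From the singleton clause (~a), a = 0.
Every clause now holds.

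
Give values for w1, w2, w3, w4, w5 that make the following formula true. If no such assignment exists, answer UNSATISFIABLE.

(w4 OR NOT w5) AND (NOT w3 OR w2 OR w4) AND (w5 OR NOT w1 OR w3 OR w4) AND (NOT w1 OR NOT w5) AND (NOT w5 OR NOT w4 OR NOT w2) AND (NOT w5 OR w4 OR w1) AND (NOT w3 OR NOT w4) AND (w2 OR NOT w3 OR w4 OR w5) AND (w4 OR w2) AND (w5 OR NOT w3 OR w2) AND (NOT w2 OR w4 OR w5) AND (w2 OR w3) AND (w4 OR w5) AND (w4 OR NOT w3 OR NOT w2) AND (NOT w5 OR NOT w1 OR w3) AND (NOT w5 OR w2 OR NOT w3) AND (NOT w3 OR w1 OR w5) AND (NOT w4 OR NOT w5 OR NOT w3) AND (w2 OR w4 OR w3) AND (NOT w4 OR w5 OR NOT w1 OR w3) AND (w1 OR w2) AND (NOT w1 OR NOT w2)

w1 ↦ false, w2 ↦ true, w3 ↦ false, w4 ↦ true, w5 ↦ false

Case w4 = true:
(NOT w3) alone gives w3 = false.
(w2) alone gives w2 = true.
(NOT w5) alone gives w5 = false.
(NOT w1) alone gives w1 = false.
Every clause now holds.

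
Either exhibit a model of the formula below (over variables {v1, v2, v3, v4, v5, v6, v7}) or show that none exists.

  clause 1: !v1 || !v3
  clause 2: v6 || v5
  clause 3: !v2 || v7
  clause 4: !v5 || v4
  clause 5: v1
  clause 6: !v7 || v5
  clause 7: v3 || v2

v1: true; v2: true; v3: false; v4: true; v5: true; v6: false; v7: true

The clause (v1) is unit, so v1 = true.
The clause (!v3) is unit, so v3 = false.
The clause (v2) is unit, so v2 = true.
The clause (v7) is unit, so v7 = true.
The clause (v5) is unit, so v5 = true.
The clause (v4) is unit, so v4 = true.
All clauses hold; v6 can take either value.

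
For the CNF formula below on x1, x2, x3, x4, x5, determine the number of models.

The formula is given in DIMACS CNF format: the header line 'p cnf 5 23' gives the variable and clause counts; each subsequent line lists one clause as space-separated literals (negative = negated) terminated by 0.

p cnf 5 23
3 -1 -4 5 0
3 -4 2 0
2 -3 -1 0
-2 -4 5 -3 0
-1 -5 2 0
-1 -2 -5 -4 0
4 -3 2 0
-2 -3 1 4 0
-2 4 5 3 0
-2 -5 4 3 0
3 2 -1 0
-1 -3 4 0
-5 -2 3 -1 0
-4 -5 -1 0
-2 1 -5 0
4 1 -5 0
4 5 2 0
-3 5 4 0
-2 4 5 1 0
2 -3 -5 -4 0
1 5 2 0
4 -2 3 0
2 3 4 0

1

There are 2^5 = 32 truth assignments over (x1, x2, x3, x4, x5).
Split on x2. With x2 = True, the clauses containing x2 are satisfied and ¬x2 drops from the rest; 1 of the 2^4 = 16 assignments to the other variables satisfy what remains.
With x2 = False, by the same count on the reduced clause set, 0 assignments work.
Total: 1 + 0 = 1.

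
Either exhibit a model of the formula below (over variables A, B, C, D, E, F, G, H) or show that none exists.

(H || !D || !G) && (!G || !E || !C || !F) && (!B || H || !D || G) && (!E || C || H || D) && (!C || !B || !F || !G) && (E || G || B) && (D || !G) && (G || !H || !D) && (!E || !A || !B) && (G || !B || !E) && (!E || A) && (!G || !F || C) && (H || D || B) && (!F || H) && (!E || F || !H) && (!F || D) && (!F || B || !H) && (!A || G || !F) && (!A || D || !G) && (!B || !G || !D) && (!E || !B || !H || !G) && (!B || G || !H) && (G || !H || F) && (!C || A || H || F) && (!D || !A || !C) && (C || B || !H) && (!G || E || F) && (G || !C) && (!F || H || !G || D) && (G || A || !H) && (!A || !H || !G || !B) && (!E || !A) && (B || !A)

Branch on D: set D = false.
From the singleton clause (!G), G = false.
From the singleton clause (!F), F = false.
From the singleton clause (!H), H = false.
From the singleton clause (B), B = true.
From the singleton clause (!E), E = false.
From the singleton clause (!C), C = false.
All clauses hold; A can take either value.

A ↦ true,  B ↦ true,  C ↦ false,  D ↦ false,  E ↦ false,  F ↦ false,  G ↦ false,  H ↦ false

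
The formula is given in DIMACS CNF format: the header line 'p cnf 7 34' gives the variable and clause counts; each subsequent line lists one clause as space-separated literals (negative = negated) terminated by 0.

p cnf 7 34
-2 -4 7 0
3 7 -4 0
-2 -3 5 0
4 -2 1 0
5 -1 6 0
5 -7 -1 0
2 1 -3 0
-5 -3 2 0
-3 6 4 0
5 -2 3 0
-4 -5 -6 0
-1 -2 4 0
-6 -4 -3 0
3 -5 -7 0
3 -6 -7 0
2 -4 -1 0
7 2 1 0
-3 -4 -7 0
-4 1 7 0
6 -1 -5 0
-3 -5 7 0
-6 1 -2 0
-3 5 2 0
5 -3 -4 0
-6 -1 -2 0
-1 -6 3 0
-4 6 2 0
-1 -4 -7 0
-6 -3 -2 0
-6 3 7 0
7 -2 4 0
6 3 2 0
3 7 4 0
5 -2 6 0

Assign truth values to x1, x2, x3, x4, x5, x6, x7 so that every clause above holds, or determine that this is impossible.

Branch on x2: set x2 = False.
Branch on x1: set x1 = True.
From the singleton clause (¬x4), x4 = False.
Branch on x5: set x5 = True.
From the singleton clause (¬x3), x3 = False.
From the singleton clause (¬x7), x7 = False.
Now (x7) is unsatisfied and unit — conflict.
Undo x5 and try x5 = False.
From the singleton clause (x6), x6 = True.
From the singleton clause (¬x7), x7 = False.
From the singleton clause (¬x3), x3 = False.
Now (x3) is unsatisfied and unit — conflict.
Both values of x5 lead to a conflict.
Undo x1 and try x1 = False.
From the singleton clause (¬x3), x3 = False.
From the singleton clause (x7), x7 = True.
From the singleton clause (¬x5), x5 = False.
From the singleton clause (¬x6), x6 = False.
Now (x6) is unsatisfied and unit — conflict.
Both values of x1 lead to a conflict.
Undo x2 and try x2 = True.
Branch on x4: set x4 = False.
From the singleton clause (x1), x1 = True.
Now (¬x1) is unsatisfied and unit — conflict.
Undo x4 and try x4 = True.
From the singleton clause (x7), x7 = True.
From the singleton clause (¬x3), x3 = False.
From the singleton clause (x5), x5 = True.
Now (¬x5) is unsatisfied and unit — conflict.
Both values of x4 lead to a conflict.
Both values of x2 lead to a conflict.

UNSATISFIABLE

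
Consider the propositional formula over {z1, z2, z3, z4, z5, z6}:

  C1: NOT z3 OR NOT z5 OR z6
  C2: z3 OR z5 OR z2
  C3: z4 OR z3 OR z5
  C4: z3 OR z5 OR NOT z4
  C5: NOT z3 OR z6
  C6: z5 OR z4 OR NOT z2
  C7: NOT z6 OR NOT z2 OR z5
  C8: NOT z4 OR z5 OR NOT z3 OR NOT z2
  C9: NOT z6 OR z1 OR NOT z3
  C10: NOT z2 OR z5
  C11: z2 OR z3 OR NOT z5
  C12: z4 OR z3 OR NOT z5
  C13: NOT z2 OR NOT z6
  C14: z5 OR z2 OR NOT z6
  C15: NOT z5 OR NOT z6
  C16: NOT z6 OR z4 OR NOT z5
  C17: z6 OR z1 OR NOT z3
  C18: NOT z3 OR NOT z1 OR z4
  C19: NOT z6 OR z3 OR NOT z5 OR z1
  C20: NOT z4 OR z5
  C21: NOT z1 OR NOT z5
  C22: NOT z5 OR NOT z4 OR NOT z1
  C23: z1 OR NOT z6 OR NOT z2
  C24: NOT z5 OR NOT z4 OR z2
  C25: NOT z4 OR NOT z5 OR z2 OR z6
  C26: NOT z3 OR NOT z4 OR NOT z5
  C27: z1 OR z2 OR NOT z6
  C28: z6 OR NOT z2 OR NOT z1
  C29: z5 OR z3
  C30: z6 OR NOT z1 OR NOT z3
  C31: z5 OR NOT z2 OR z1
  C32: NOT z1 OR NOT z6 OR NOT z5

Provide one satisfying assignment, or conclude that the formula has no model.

z1 ↦ false; z2 ↦ true; z3 ↦ false; z4 ↦ true; z5 ↦ true; z6 ↦ false

Try z3 = false.
From the singleton clause (z5), z5 = true.
From the singleton clause (z2), z2 = true.
From the singleton clause (z4), z4 = true.
From the singleton clause (NOT z6), z6 = false.
From the singleton clause (NOT z1), z1 = false.
This assignment satisfies each clause.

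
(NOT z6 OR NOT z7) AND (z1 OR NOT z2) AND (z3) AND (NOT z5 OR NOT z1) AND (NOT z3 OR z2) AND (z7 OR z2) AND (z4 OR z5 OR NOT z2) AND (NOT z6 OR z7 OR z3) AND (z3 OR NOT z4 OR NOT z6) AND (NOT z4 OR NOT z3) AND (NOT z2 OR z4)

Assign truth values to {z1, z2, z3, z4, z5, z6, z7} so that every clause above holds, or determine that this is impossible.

From the singleton clause (z3), z3 = true.
From the singleton clause (z2), z2 = true.
From the singleton clause (z1), z1 = true.
From the singleton clause (NOT z5), z5 = false.
From the singleton clause (z4), z4 = true.
Now (NOT z4) is unsatisfied and unit — conflict.

UNSATISFIABLE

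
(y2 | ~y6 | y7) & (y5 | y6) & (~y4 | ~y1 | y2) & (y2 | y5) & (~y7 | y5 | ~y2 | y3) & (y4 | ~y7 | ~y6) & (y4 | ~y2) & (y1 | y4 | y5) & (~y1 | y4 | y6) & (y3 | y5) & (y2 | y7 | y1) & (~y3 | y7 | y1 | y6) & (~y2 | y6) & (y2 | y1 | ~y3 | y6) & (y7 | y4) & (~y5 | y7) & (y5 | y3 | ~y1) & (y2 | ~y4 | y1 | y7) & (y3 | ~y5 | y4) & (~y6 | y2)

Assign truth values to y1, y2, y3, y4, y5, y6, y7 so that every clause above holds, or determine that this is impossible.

Suppose y5 = 1.
The clause (y7) is unit, so y7 = 1.
Suppose y4 = 1.
Suppose y1 = 1.
The clause (y2) is unit, so y2 = 1.
The clause (y6) is unit, so y6 = 1.
No clause remains; y3 is free.

y1: 1; y2: 1; y3: 1; y4: 1; y5: 1; y6: 1; y7: 1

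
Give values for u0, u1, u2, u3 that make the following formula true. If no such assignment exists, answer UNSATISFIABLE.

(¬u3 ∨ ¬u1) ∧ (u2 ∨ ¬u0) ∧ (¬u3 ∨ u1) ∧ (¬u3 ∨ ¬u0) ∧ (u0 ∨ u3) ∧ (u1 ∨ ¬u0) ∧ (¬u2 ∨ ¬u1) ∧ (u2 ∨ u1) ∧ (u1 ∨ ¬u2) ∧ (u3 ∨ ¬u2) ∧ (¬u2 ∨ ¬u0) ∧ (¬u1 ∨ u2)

Suppose u3 = False.
The clause (u0) is unit, so u0 = True.
The clause (u2) is unit, so u2 = True.
Now (¬u2) is unsatisfied and unit — conflict.
Backtrack on u3: now try u3 = True.
The clause (¬u1) is unit, so u1 = False.
Now (u1) is unsatisfied and unit — conflict.
Both values of u3 lead to a conflict.

UNSATISFIABLE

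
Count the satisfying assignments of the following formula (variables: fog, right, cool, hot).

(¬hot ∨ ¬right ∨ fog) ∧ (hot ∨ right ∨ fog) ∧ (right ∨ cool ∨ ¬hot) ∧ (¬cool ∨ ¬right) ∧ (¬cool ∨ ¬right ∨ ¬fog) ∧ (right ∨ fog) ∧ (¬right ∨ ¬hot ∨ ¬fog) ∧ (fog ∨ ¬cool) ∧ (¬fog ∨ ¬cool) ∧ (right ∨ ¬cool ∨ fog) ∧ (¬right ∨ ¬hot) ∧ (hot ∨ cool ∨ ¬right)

1

There are 2^4 = 16 truth assignments over (fog, right, cool, hot).
Check each against the 12 clauses (columns in the order fog, right, cool, hot):
  F F F F  ✗ fails (hot ∨ right ∨ fog)
  F F F T  ✗ fails (right ∨ cool ∨ ¬hot)
  F F T F  ✗ fails (hot ∨ right ∨ fog)
  F F T T  ✗ fails (right ∨ fog)
  F T F F  ✗ fails (hot ∨ cool ∨ ¬right)
  F T F T  ✗ fails (¬hot ∨ ¬right ∨ fog)
  F T T F  ✗ fails (¬cool ∨ ¬right)
  F T T T  ✗ fails (¬hot ∨ ¬right ∨ fog)
  T F F F  ✓ satisfies all
  T F F T  ✗ fails (right ∨ cool ∨ ¬hot)
  T F T F  ✗ fails (¬fog ∨ ¬cool)
  T F T T  ✗ fails (¬fog ∨ ¬cool)
  T T F F  ✗ fails (hot ∨ cool ∨ ¬right)
  T T F T  ✗ fails (¬right ∨ ¬hot ∨ ¬fog)
  T T T F  ✗ fails (¬cool ∨ ¬right)
  T T T T  ✗ fails (¬cool ∨ ¬right)
1 of the 16 rows is a model.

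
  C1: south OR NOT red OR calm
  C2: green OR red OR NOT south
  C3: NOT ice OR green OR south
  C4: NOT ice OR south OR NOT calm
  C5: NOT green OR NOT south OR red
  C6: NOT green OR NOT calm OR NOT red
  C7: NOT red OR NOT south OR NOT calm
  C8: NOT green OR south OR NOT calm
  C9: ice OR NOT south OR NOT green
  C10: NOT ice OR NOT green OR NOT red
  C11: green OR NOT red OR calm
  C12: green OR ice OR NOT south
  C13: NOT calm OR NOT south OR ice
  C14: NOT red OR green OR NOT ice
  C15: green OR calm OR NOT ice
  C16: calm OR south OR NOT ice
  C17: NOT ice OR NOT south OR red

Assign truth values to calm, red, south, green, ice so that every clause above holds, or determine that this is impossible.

Try south = false.
Try red = true.
(calm) alone gives calm = true.
(NOT ice) alone gives ice = false.
(NOT green) alone gives green = false.
This assignment satisfies each clause.

calm: true,  red: true,  south: false,  green: false,  ice: false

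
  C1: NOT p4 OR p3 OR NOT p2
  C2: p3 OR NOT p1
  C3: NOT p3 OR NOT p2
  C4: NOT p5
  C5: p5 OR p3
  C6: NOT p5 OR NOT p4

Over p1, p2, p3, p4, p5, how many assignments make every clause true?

There are 2^5 = 32 truth assignments over (p1, p2, p3, p4, p5).
Split on p3. With p3 = true, the clauses containing p3 are satisfied and NOT p3 drops from the rest; 4 of the 2^4 = 16 assignments to the other variables satisfy what remains.
With p3 = false, by the same count on the reduced clause set, 0 assignments work.
(One model: p1=F, p2=F, p3=T, p4=F, p5=F.)
Total: 4 + 0 = 4.

4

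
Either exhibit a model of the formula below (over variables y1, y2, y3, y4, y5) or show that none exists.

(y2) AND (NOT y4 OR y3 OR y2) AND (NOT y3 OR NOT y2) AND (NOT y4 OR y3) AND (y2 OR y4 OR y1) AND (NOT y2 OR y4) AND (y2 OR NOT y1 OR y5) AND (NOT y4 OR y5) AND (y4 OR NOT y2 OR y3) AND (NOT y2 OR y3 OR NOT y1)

UNSATISFIABLE

From the singleton clause (y2), y2 = true.
From the singleton clause (NOT y3), y3 = false.
From the singleton clause (NOT y4), y4 = false.
Now (y4) is unsatisfied and unit — conflict.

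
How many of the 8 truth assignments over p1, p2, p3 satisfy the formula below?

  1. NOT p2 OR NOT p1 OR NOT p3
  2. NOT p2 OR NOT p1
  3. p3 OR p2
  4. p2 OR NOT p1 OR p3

4

There are 2^3 = 8 truth assignments over (p1, p2, p3).
Split on p3. With p3 = true, the clauses containing p3 are satisfied and NOT p3 drops from the rest; 3 of the 2^2 = 4 assignments to the other variables satisfy what remains.
With p3 = false, by the same count on the reduced clause set, 1 assignment works.
(One model: p1=F, p2=F, p3=T.)
Total: 3 + 1 = 4.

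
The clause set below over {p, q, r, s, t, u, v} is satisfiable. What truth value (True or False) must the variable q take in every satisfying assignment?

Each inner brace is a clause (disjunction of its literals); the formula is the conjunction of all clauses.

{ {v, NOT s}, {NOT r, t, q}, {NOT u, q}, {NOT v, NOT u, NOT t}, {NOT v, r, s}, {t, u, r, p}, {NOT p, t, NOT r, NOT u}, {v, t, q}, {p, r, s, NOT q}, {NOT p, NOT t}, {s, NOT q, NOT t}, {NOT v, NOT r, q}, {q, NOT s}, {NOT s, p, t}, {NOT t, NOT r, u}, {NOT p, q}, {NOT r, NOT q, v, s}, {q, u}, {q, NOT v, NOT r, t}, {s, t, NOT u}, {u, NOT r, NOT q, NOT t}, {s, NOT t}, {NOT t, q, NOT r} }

Suppose q = false.
Unit clause (NOT u) forces u = false.
Now (u) is unsatisfied and unit — conflict.
So every satisfying assignment has q = True.

True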